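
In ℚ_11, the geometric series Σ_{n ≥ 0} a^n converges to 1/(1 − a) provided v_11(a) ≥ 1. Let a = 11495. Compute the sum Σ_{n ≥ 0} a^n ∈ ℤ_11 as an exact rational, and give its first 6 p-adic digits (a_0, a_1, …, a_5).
Σ a^n = 1/(1 − a) = -1/11494;  first 6 digits = (1, 0, 7, 8, 5, 6)

v_11(a) = 2 ≥ 1, so the series converges in ℤ_11 to 1/(1 − a) = 1/(1 − 11495) = -1/11494. Expand this rational in ℤ_11: compute digits iteratively via d_i = x_i mod 11, x_{i+1} = (x_i − d_i)/11. The first 6 digits are (1, 0, 7, 8, 5, 6).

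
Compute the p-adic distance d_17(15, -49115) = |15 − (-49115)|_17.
d_17(15, -49115) = 1/4913

Step 1 — x − y = 15 − (-49115) = 49130. Step 2 — v_17(49130) = 3 (factor: 49130 = (17^3 · 10); the sign does not affect v_p). Step 3 — |x − y|_17 = 17^{-3} = 1/4913.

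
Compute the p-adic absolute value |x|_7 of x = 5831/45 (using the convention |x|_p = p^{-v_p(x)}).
|5831/45|_7 = 1/343

Step 1 — compute v_7(x) by factoring powers of 7 out of the numerator and denominator: v_7(5831/45) = 3. Step 2 — apply |x|_p = p^{-v_p(x)} = 7^{-3} = 1/343.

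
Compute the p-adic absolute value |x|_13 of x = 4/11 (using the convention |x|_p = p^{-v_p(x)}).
|4/11|_13 = 1

Step 1 — compute v_13(x) by factoring powers of 13 out of the numerator and denominator: v_13(4/11) = 0. Step 2 — apply |x|_p = p^{-v_p(x)} = 13^{0} = 1.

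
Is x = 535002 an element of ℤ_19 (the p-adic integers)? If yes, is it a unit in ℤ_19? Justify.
x ∈ ℤ_19 but not a unit; v_19(x) = 3 > 0

ℤ_19 = {x ∈ ℚ_19 : v_19(x) ≥ 0} and ℤ_19^× = {x ∈ ℤ_19 : v_19(x) = 0}. Here v_19(535002) = v_19(num) − v_19(den) = 3; compare against these criteria.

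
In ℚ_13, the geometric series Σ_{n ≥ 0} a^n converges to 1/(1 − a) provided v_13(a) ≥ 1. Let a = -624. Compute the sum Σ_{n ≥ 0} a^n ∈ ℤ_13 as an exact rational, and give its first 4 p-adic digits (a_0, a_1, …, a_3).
Σ a^n = 1/(1 − a) = 1/625;  first 4 digits = (1, 4, 12, 6)

v_13(a) = 1 ≥ 1, so the series converges in ℤ_13 to 1/(1 − a) = 1/(1 − (-624)) = 1/625. Expand this rational in ℤ_13: compute digits iteratively via d_i = x_i mod 13, x_{i+1} = (x_i − d_i)/13. The first 4 digits are (1, 4, 12, 6).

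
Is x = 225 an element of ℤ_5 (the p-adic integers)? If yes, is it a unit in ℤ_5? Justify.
x ∈ ℤ_5 but not a unit; v_5(x) = 2 > 0

ℤ_5 = {x ∈ ℚ_5 : v_5(x) ≥ 0} and ℤ_5^× = {x ∈ ℤ_5 : v_5(x) = 0}. Here v_5(225) = v_5(num) − v_5(den) = 2; compare against these criteria.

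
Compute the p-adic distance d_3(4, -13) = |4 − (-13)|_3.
d_3(4, -13) = 1

Step 1 — x − y = 4 − (-13) = 17. Step 2 — v_3(17) = 0 (factor: 17 = (3^0 · 17); the sign does not affect v_p). Step 3 — |x − y|_3 = 3^{0} = 1.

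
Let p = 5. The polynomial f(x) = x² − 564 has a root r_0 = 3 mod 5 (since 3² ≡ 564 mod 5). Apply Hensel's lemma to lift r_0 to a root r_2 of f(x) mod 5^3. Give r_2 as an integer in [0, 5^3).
r_2 = 8 (mod 125)

Hensel's recurrence: r_{i+1} = r_i − f(r_i)·(f′(r_i))^{-1} mod 5^{i+2}, with f′(x) = 2x. Iterate:
  r_0 = 3 (mod 5)
  r_1 = 8 (mod 25)
  r_2 = 8 (mod 125)
Final: r_2 = 8, and one checks f(r_2) ≡ 0 mod 5^3.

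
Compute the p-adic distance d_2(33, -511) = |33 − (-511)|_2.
d_2(33, -511) = 1/32

Step 1 — x − y = 33 − (-511) = 544. Step 2 — v_2(544) = 5 (factor: 544 = (2^5 · 17); the sign does not affect v_p). Step 3 — |x − y|_2 = 2^{-5} = 1/32.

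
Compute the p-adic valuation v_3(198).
v_3(198) = 2

v_3(n) is the largest exponent k such that 3^k divides n. Factor out: 198 = 3^2 · 22. (Sign doesn't affect v_p.) So v_3(198) = 2.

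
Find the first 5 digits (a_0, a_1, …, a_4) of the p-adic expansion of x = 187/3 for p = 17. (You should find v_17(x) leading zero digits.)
(a_0, …, a_4) = (0, 15, 5, 11, 5)

v_17(187/3) = 1, so a_0 = ... = a_0 = 0. Factor out: x = 17^1 · u with u = 11/3 a unit in ℤ_17. Expand u iteratively via a_{v+i} = u_i mod 17, u_{i+1} = (u_i − a_{v+i})/17:
  u_0 = 11/3;  a_1 = 15;  u_1 = (u_0 − 15)/17 = -2/3
  u_1 = -2/3;  a_2 = 5;  u_2 = (u_1 − 5)/17 = -1/3
  u_2 = -1/3;  a_3 = 11;  u_3 = (u_2 − 11)/17 = -2/3
  u_3 = -2/3;  a_4 = 5;  u_4 = (u_3 − 5)/17 = -1/3
Digits: (0, 15, 5, 11, 5).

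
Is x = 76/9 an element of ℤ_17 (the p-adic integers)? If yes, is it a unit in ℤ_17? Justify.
x ∈ ℤ_17^× (unit); v_17(x) = 0

ℤ_17 = {x ∈ ℚ_17 : v_17(x) ≥ 0} and ℤ_17^× = {x ∈ ℤ_17 : v_17(x) = 0}. Here v_17(76/9) = v_17(num) − v_17(den) = 0; compare against these criteria.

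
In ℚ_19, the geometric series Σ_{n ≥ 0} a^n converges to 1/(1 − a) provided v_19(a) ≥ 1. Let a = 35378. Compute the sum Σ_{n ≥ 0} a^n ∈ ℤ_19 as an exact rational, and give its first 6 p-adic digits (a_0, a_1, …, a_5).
Σ a^n = 1/(1 − a) = -1/35377;  first 6 digits = (1, 0, 3, 5, 9, 11)

v_19(a) = 2 ≥ 1, so the series converges in ℤ_19 to 1/(1 − a) = 1/(1 − 35378) = -1/35377. Expand this rational in ℤ_19: compute digits iteratively via d_i = x_i mod 19, x_{i+1} = (x_i − d_i)/19. The first 6 digits are (1, 0, 3, 5, 9, 11).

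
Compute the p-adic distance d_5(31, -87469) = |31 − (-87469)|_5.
d_5(31, -87469) = 1/3125

Step 1 — x − y = 31 − (-87469) = 87500. Step 2 — v_5(87500) = 5 (factor: 87500 = (5^5 · 28); the sign does not affect v_p). Step 3 — |x − y|_5 = 5^{-5} = 1/3125.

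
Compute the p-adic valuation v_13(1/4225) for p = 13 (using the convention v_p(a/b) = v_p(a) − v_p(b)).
v_13(1/4225) = -2

Factor powers of 13 from the numerator and denominator of the reduced fraction: 1 = 13^0 · 1 and 4225 = 13^2 · 25. Apply v_p(a/b) = v_p(a) − v_p(b): v_13(1/4225) = 0 − 2 = -2.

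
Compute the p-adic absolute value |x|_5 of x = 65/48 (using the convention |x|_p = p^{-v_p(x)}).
|65/48|_5 = 1/5

Step 1 — compute v_5(x) by factoring powers of 5 out of the numerator and denominator: v_5(65/48) = 1. Step 2 — apply |x|_p = p^{-v_p(x)} = 5^{-1} = 1/5.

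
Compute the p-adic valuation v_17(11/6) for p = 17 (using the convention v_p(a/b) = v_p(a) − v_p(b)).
v_17(11/6) = 0

Factor powers of 17 from the numerator and denominator of the reduced fraction: 11 = 17^0 · 11 and 6 = 17^0 · 6. Apply v_p(a/b) = v_p(a) − v_p(b): v_17(11/6) = 0 − 0 = 0.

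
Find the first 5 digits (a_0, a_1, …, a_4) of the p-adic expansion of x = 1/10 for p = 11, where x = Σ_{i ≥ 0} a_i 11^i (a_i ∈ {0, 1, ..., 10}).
(a_0, …, a_4) = (10, 9, 9, 9, 9)

v_11(1/10) = 0 (numerator and denominator both coprime to 11), so x ∈ ℤ_11^×. Compute digits iteratively via a_i = x_i mod 11, x_{i+1} = (x_i − a_i)/11, with x_0 = x:
  x_0 = 1/10;  a_0 = 10;  x_1 = (x_0 − 10)/11 = -9/10
  x_1 = -9/10;  a_1 = 9;  x_2 = (x_1 − 9)/11 = -9/10
  x_2 = -9/10;  a_2 = 9;  x_3 = (x_2 − 9)/11 = -9/10
  x_3 = -9/10;  a_3 = 9;  x_4 = (x_3 − 9)/11 = -9/10
  x_4 = -9/10;  a_4 = 9;  x_5 = (x_4 − 9)/11 = -9/10
Digits: (10, 9, 9, 9, 9).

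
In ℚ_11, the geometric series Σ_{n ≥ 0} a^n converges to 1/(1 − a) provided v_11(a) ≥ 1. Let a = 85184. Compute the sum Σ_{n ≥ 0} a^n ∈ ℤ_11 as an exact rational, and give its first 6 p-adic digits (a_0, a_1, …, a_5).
Σ a^n = 1/(1 − a) = -1/85183;  first 6 digits = (1, 0, 0, 9, 5, 0)

v_11(a) = 3 ≥ 1, so the series converges in ℤ_11 to 1/(1 − a) = 1/(1 − 85184) = -1/85183. Expand this rational in ℤ_11: compute digits iteratively via d_i = x_i mod 11, x_{i+1} = (x_i − d_i)/11. The first 6 digits are (1, 0, 0, 9, 5, 0).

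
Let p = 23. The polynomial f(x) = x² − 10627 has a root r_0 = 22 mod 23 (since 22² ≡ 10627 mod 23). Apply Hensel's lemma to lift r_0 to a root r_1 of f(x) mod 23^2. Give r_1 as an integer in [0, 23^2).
r_1 = 505 (mod 529)

Hensel's recurrence: r_{i+1} = r_i − f(r_i)·(f′(r_i))^{-1} mod 23^{i+2}, with f′(x) = 2x. Iterate:
  r_0 = 22 (mod 23)
  r_1 = 505 (mod 529)
Final: r_1 = 505, and one checks f(r_1) ≡ 0 mod 23^2.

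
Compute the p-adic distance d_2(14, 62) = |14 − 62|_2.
d_2(14, 62) = 1/16

Step 1 — x − y = 14 − 62 = -48. Step 2 — v_2(-48) = 4 (factor: -48 = −(2^4 · 3); the sign does not affect v_p). Step 3 — |x − y|_2 = 2^{-4} = 1/16.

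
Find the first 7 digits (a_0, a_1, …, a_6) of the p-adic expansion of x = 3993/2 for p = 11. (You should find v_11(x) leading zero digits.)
(a_0, …, a_6) = (0, 0, 0, 7, 5, 5, 5)

v_11(3993/2) = 3, so a_0 = ... = a_2 = 0. Factor out: x = 11^3 · u with u = 3/2 a unit in ℤ_11. Expand u iteratively via a_{v+i} = u_i mod 11, u_{i+1} = (u_i − a_{v+i})/11:
  u_0 = 3/2;  a_3 = 7;  u_1 = (u_0 − 7)/11 = -1/2
  u_1 = -1/2;  a_4 = 5;  u_2 = (u_1 − 5)/11 = -1/2
  u_2 = -1/2;  a_5 = 5;  u_3 = (u_2 − 5)/11 = -1/2
  u_3 = -1/2;  a_6 = 5;  u_4 = (u_3 − 5)/11 = -1/2
Digits: (0, 0, 0, 7, 5, 5, 5).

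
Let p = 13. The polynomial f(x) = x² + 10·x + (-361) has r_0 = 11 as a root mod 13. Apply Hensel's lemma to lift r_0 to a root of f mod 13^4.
r_3 = 19186 (mod 28561)

Hensel: r_{i+1} = r_i − f(r_i)·(f′(r_i))^{-1} mod 13^{i+2}, f′(x) = 2x + 10. Iterate:
  r_0 = 11 (mod 13)
  r_1 = 89 (mod 169)
  r_2 = 1610 (mod 2197)
  r_3 = 19186 (mod 28561)
Final: r = 19186 satisfies f(r) ≡ 0 mod 13^4.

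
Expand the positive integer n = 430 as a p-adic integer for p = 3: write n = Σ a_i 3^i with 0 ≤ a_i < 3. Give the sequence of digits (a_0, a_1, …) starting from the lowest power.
(a_0, a_1, …) = (1, 2, 2, 0, 2, 1)

Repeated division by 3 gives the digits low-to-high: 430 = 1 + 2·3^1 + 2·3^2 + 2·3^4 + 1·3^5. Digit sequence: (1, 2, 2, 0, 2, 1).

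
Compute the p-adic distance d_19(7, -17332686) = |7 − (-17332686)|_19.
d_19(7, -17332686) = 1/2476099

Step 1 — x − y = 7 − (-17332686) = 17332693. Step 2 — v_19(17332693) = 5 (factor: 17332693 = (19^5 · 7); the sign does not affect v_p). Step 3 — |x − y|_19 = 19^{-5} = 1/2476099.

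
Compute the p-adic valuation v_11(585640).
v_11(585640) = 4

v_11(n) is the largest exponent k such that 11^k divides n. Factor out: 585640 = 11^4 · 40. (Sign doesn't affect v_p.) So v_11(585640) = 4.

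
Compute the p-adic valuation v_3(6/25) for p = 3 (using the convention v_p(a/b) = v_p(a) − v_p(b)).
v_3(6/25) = 1

Factor powers of 3 from the numerator and denominator of the reduced fraction: 6 = 3^1 · 2 and 25 = 3^0 · 25. Apply v_p(a/b) = v_p(a) − v_p(b): v_3(6/25) = 1 − 0 = 1.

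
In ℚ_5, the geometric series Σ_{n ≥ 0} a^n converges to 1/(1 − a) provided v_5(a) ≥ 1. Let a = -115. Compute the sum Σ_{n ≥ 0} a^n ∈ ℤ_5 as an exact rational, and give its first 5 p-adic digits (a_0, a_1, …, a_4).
Σ a^n = 1/(1 − a) = 1/116;  first 5 digits = (1, 2, 4, 2, 3)

v_5(a) = 1 ≥ 1, so the series converges in ℤ_5 to 1/(1 − a) = 1/(1 − (-115)) = 1/116. Expand this rational in ℤ_5: compute digits iteratively via d_i = x_i mod 5, x_{i+1} = (x_i − d_i)/5. The first 5 digits are (1, 2, 4, 2, 3).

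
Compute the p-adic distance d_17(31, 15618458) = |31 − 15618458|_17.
d_17(31, 15618458) = 1/1419857

Step 1 — x − y = 31 − 15618458 = -15618427. Step 2 — v_17(-15618427) = 5 (factor: -15618427 = −(17^5 · 11); the sign does not affect v_p). Step 3 — |x − y|_17 = 17^{-5} = 1/1419857.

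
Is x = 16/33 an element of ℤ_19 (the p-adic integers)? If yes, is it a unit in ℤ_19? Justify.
x ∈ ℤ_19^× (unit); v_19(x) = 0

ℤ_19 = {x ∈ ℚ_19 : v_19(x) ≥ 0} and ℤ_19^× = {x ∈ ℤ_19 : v_19(x) = 0}. Here v_19(16/33) = v_19(num) − v_19(den) = 0; compare against these criteria.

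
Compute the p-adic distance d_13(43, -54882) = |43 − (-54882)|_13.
d_13(43, -54882) = 1/2197

Step 1 — x − y = 43 − (-54882) = 54925. Step 2 — v_13(54925) = 3 (factor: 54925 = (13^3 · 25); the sign does not affect v_p). Step 3 — |x − y|_13 = 13^{-3} = 1/2197.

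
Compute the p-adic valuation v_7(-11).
v_7(-11) = 0

v_7(n) is the largest exponent k such that 7^k divides n. Factor out: -11 = -7^0 · 11. (Sign doesn't affect v_p.) So v_7(-11) = 0.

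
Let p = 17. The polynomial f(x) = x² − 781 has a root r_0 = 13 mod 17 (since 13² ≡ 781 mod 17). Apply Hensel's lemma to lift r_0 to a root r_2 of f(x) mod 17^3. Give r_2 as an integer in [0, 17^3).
r_2 = 3260 (mod 4913)

Hensel's recurrence: r_{i+1} = r_i − f(r_i)·(f′(r_i))^{-1} mod 17^{i+2}, with f′(x) = 2x. Iterate:
  r_0 = 13 (mod 17)
  r_1 = 81 (mod 289)
  r_2 = 3260 (mod 4913)
Final: r_2 = 3260, and one checks f(r_2) ≡ 0 mod 17^3.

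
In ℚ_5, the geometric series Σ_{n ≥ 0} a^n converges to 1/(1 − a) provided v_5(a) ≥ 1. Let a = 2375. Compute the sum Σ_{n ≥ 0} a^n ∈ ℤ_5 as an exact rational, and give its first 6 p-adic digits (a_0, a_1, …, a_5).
Σ a^n = 1/(1 − a) = -1/2374;  first 6 digits = (1, 0, 0, 4, 3, 0)

v_5(a) = 3 ≥ 1, so the series converges in ℤ_5 to 1/(1 − a) = 1/(1 − 2375) = -1/2374. Expand this rational in ℤ_5: compute digits iteratively via d_i = x_i mod 5, x_{i+1} = (x_i − d_i)/5. The first 6 digits are (1, 0, 0, 4, 3, 0).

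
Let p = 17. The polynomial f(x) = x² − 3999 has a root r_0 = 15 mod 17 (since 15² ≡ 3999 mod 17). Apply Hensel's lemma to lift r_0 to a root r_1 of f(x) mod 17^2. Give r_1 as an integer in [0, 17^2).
r_1 = 83 (mod 289)

Hensel's recurrence: r_{i+1} = r_i − f(r_i)·(f′(r_i))^{-1} mod 17^{i+2}, with f′(x) = 2x. Iterate:
  r_0 = 15 (mod 17)
  r_1 = 83 (mod 289)
Final: r_1 = 83, and one checks f(r_1) ≡ 0 mod 17^2.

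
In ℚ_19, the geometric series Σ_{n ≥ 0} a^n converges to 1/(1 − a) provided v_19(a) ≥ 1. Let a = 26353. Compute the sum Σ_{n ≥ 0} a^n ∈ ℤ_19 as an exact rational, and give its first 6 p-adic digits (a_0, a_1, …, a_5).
Σ a^n = 1/(1 − a) = -1/26352;  first 6 digits = (1, 0, 16, 3, 9, 14)

v_19(a) = 2 ≥ 1, so the series converges in ℤ_19 to 1/(1 − a) = 1/(1 − 26353) = -1/26352. Expand this rational in ℤ_19: compute digits iteratively via d_i = x_i mod 19, x_{i+1} = (x_i − d_i)/19. The first 6 digits are (1, 0, 16, 3, 9, 14).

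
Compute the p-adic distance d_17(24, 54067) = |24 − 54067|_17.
d_17(24, 54067) = 1/4913

Step 1 — x − y = 24 − 54067 = -54043. Step 2 — v_17(-54043) = 3 (factor: -54043 = −(17^3 · 11); the sign does not affect v_p). Step 3 — |x − y|_17 = 17^{-3} = 1/4913.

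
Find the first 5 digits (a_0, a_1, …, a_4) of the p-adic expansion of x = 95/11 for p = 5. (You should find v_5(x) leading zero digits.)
(a_0, …, a_4) = (0, 4, 0, 4, 1)

v_5(95/11) = 1, so a_0 = ... = a_0 = 0. Factor out: x = 5^1 · u with u = 19/11 a unit in ℤ_5. Expand u iteratively via a_{v+i} = u_i mod 5, u_{i+1} = (u_i − a_{v+i})/5:
  u_0 = 19/11;  a_1 = 4;  u_1 = (u_0 − 4)/5 = -5/11
  u_1 = -5/11;  a_2 = 0;  u_2 = (u_1 − 0)/5 = -1/11
  u_2 = -1/11;  a_3 = 4;  u_3 = (u_2 − 4)/5 = -9/11
  u_3 = -9/11;  a_4 = 1;  u_4 = (u_3 − 1)/5 = -4/11
Digits: (0, 4, 0, 4, 1).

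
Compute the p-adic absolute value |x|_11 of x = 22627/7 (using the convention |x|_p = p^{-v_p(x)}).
|22627/7|_11 = 1/1331

Step 1 — compute v_11(x) by factoring powers of 11 out of the numerator and denominator: v_11(22627/7) = 3. Step 2 — apply |x|_p = p^{-v_p(x)} = 11^{-3} = 1/1331.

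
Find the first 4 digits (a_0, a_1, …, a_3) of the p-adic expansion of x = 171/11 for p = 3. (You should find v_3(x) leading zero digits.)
(a_0, …, a_3) = (0, 0, 2, 1)

v_3(171/11) = 2, so a_0 = ... = a_1 = 0. Factor out: x = 3^2 · u with u = 19/11 a unit in ℤ_3. Expand u iteratively via a_{v+i} = u_i mod 3, u_{i+1} = (u_i − a_{v+i})/3:
  u_0 = 19/11;  a_2 = 2;  u_1 = (u_0 − 2)/3 = -1/11
  u_1 = -1/11;  a_3 = 1;  u_2 = (u_1 − 1)/3 = -4/11
Digits: (0, 0, 2, 1).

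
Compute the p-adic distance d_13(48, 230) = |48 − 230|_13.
d_13(48, 230) = 1/13

Step 1 — x − y = 48 − 230 = -182. Step 2 — v_13(-182) = 1 (factor: -182 = −(13^1 · 14); the sign does not affect v_p). Step 3 — |x − y|_13 = 13^{-1} = 1/13.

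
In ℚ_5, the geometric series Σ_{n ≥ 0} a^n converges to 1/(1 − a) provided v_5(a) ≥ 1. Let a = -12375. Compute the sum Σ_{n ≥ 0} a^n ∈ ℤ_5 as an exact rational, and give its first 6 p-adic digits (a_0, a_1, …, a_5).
Σ a^n = 1/(1 − a) = 1/12376;  first 6 digits = (1, 0, 0, 1, 0, 1)

v_5(a) = 3 ≥ 1, so the series converges in ℤ_5 to 1/(1 − a) = 1/(1 − (-12375)) = 1/12376. Expand this rational in ℤ_5: compute digits iteratively via d_i = x_i mod 5, x_{i+1} = (x_i − d_i)/5. The first 6 digits are (1, 0, 0, 1, 0, 1).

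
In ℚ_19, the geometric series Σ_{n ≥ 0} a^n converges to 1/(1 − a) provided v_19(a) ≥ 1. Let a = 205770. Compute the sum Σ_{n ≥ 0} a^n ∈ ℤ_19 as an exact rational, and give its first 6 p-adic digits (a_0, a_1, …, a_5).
Σ a^n = 1/(1 − a) = -1/205769;  first 6 digits = (1, 0, 0, 11, 1, 0)

v_19(a) = 3 ≥ 1, so the series converges in ℤ_19 to 1/(1 − a) = 1/(1 − 205770) = -1/205769. Expand this rational in ℤ_19: compute digits iteratively via d_i = x_i mod 19, x_{i+1} = (x_i − d_i)/19. The first 6 digits are (1, 0, 0, 11, 1, 0).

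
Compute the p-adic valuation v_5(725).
v_5(725) = 2

v_5(n) is the largest exponent k such that 5^k divides n. Factor out: 725 = 5^2 · 29. (Sign doesn't affect v_p.) So v_5(725) = 2.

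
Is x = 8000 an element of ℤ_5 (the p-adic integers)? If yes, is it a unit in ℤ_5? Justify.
x ∈ ℤ_5 but not a unit; v_5(x) = 3 > 0

ℤ_5 = {x ∈ ℚ_5 : v_5(x) ≥ 0} and ℤ_5^× = {x ∈ ℤ_5 : v_5(x) = 0}. Here v_5(8000) = v_5(num) − v_5(den) = 3; compare against these criteria.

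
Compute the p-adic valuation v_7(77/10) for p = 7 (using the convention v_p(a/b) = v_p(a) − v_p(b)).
v_7(77/10) = 1

Factor powers of 7 from the numerator and denominator of the reduced fraction: 77 = 7^1 · 11 and 10 = 7^0 · 10. Apply v_p(a/b) = v_p(a) − v_p(b): v_7(77/10) = 1 − 0 = 1.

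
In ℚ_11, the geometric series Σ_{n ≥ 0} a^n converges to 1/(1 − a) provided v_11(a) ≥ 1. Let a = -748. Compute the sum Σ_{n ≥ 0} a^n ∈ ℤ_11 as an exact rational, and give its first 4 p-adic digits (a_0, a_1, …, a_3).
Σ a^n = 1/(1 − a) = 1/749;  first 4 digits = (1, 9, 8, 4)

v_11(a) = 1 ≥ 1, so the series converges in ℤ_11 to 1/(1 − a) = 1/(1 − (-748)) = 1/749. Expand this rational in ℤ_11: compute digits iteratively via d_i = x_i mod 11, x_{i+1} = (x_i − d_i)/11. The first 4 digits are (1, 9, 8, 4).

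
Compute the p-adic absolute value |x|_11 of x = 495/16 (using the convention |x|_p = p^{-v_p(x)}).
|495/16|_11 = 1/11

Step 1 — compute v_11(x) by factoring powers of 11 out of the numerator and denominator: v_11(495/16) = 1. Step 2 — apply |x|_p = p^{-v_p(x)} = 11^{-1} = 1/11.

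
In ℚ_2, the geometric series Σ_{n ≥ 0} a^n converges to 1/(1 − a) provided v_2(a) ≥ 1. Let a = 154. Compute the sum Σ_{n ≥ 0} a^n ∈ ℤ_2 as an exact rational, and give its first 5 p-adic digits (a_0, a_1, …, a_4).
Σ a^n = 1/(1 − a) = -1/153;  first 5 digits = (1, 1, 1, 0, 1)

v_2(a) = 1 ≥ 1, so the series converges in ℤ_2 to 1/(1 − a) = 1/(1 − 154) = -1/153. Expand this rational in ℤ_2: compute digits iteratively via d_i = x_i mod 2, x_{i+1} = (x_i − d_i)/2. The first 5 digits are (1, 1, 1, 0, 1).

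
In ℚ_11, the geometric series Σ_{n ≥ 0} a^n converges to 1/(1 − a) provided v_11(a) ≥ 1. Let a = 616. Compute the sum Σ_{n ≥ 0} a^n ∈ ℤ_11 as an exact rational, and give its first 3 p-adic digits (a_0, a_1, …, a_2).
Σ a^n = 1/(1 − a) = -1/615;  first 3 digits = (1, 1, 6)

v_11(a) = 1 ≥ 1, so the series converges in ℤ_11 to 1/(1 − a) = 1/(1 − 616) = -1/615. Expand this rational in ℤ_11: compute digits iteratively via d_i = x_i mod 11, x_{i+1} = (x_i − d_i)/11. The first 3 digits are (1, 1, 6).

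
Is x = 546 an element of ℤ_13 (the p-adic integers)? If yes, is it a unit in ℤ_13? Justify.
x ∈ ℤ_13 but not a unit; v_13(x) = 1 > 0

ℤ_13 = {x ∈ ℚ_13 : v_13(x) ≥ 0} and ℤ_13^× = {x ∈ ℤ_13 : v_13(x) = 0}. Here v_13(546) = v_13(num) − v_13(den) = 1; compare against these criteria.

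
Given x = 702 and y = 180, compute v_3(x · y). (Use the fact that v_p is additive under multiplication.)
v_3(126360) = 5

v_p(x) = 3 (factor: 702 = 3^3 · 26); v_p(y) = 2 (factor: 180 = 3^2 · 20). Additivity: v_p(xy) = v_p(x) + v_p(y) = 3 + 2 = 5. (Direct check: xy = 126360 = 3^5 · (520).)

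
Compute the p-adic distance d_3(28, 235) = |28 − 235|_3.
d_3(28, 235) = 1/9

Step 1 — x − y = 28 − 235 = -207. Step 2 — v_3(-207) = 2 (factor: -207 = −(3^2 · 23); the sign does not affect v_p). Step 3 — |x − y|_3 = 3^{-2} = 1/9.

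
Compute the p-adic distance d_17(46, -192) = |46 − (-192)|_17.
d_17(46, -192) = 1/17

Step 1 — x − y = 46 − (-192) = 238. Step 2 — v_17(238) = 1 (factor: 238 = (17^1 · 14); the sign does not affect v_p). Step 3 — |x − y|_17 = 17^{-1} = 1/17.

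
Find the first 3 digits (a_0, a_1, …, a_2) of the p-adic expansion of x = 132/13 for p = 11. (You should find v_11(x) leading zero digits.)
(a_0, …, a_2) = (0, 6, 8)

v_11(132/13) = 1, so a_0 = ... = a_0 = 0. Factor out: x = 11^1 · u with u = 12/13 a unit in ℤ_11. Expand u iteratively via a_{v+i} = u_i mod 11, u_{i+1} = (u_i − a_{v+i})/11:
  u_0 = 12/13;  a_1 = 6;  u_1 = (u_0 − 6)/11 = -6/13
  u_1 = -6/13;  a_2 = 8;  u_2 = (u_1 − 8)/11 = -10/13
Digits: (0, 6, 8).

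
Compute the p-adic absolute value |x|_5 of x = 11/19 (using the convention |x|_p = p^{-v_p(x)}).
|11/19|_5 = 1

Step 1 — compute v_5(x) by factoring powers of 5 out of the numerator and denominator: v_5(11/19) = 0. Step 2 — apply |x|_p = p^{-v_p(x)} = 5^{0} = 1.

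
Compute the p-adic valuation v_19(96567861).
v_19(96567861) = 5

v_19(n) is the largest exponent k such that 19^k divides n. Factor out: 96567861 = 19^5 · 39. (Sign doesn't affect v_p.) So v_19(96567861) = 5.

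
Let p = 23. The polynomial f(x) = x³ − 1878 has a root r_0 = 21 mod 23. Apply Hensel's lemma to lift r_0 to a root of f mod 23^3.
r_2 = 10647 (mod 12167)

Hensel: r_{i+1} = r_i − f(r_i)/f′(r_i) mod 23^{i+2}, where f′(x) = 3x². Iterate:
  r_0 = 21 (mod 23)
  r_1 = 67 (mod 529)
  r_2 = 10647 (mod 12167)
Final: r = 10647 with f(r) ≡ 0 mod 23^3.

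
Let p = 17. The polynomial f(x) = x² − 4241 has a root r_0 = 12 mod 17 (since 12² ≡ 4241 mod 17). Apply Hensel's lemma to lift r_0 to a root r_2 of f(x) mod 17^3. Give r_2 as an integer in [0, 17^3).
r_2 = 4024 (mod 4913)

Hensel's recurrence: r_{i+1} = r_i − f(r_i)·(f′(r_i))^{-1} mod 17^{i+2}, with f′(x) = 2x. Iterate:
  r_0 = 12 (mod 17)
  r_1 = 267 (mod 289)
  r_2 = 4024 (mod 4913)
Final: r_2 = 4024, and one checks f(r_2) ≡ 0 mod 17^3.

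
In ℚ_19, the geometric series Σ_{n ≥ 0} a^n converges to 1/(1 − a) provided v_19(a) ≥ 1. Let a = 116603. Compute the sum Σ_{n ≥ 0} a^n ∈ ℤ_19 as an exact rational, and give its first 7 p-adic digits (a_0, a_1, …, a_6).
Σ a^n = 1/(1 − a) = -1/116602;  first 7 digits = (1, 0, 0, 17, 0, 0, 4)

v_19(a) = 3 ≥ 1, so the series converges in ℤ_19 to 1/(1 − a) = 1/(1 − 116603) = -1/116602. Expand this rational in ℤ_19: compute digits iteratively via d_i = x_i mod 19, x_{i+1} = (x_i − d_i)/19. The first 7 digits are (1, 0, 0, 17, 0, 0, 4).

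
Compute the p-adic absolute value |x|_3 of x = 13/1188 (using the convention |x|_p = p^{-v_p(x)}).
|13/1188|_3 = 27

Step 1 — compute v_3(x) by factoring powers of 3 out of the numerator and denominator: v_3(13/1188) = -3. Step 2 — apply |x|_p = p^{-v_p(x)} = 3^{3} = 27.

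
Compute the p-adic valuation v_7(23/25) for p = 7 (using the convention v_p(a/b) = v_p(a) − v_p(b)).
v_7(23/25) = 0

Factor powers of 7 from the numerator and denominator of the reduced fraction: 23 = 7^0 · 23 and 25 = 7^0 · 25. Apply v_p(a/b) = v_p(a) − v_p(b): v_7(23/25) = 0 − 0 = 0.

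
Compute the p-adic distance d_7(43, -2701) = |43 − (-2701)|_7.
d_7(43, -2701) = 1/343

Step 1 — x − y = 43 − (-2701) = 2744. Step 2 — v_7(2744) = 3 (factor: 2744 = (7^3 · 8); the sign does not affect v_p). Step 3 — |x − y|_7 = 7^{-3} = 1/343.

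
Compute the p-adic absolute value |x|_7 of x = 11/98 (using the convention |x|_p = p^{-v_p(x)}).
|11/98|_7 = 49

Step 1 — compute v_7(x) by factoring powers of 7 out of the numerator and denominator: v_7(11/98) = -2. Step 2 — apply |x|_p = p^{-v_p(x)} = 7^{2} = 49.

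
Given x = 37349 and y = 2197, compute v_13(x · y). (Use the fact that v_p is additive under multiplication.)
v_13(82055753) = 6

v_p(x) = 3 (factor: 37349 = 13^3 · 17); v_p(y) = 3 (factor: 2197 = 13^3 · 1). Additivity: v_p(xy) = v_p(x) + v_p(y) = 3 + 3 = 6. (Direct check: xy = 82055753 = 13^6 · (17).)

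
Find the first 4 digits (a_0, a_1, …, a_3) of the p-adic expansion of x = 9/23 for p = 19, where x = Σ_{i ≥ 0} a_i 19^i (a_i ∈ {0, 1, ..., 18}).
(a_0, …, a_3) = (7, 17, 9, 16)

v_19(9/23) = 0 (numerator and denominator both coprime to 19), so x ∈ ℤ_19^×. Compute digits iteratively via a_i = x_i mod 19, x_{i+1} = (x_i − a_i)/19, with x_0 = x:
  x_0 = 9/23;  a_0 = 7;  x_1 = (x_0 − 7)/19 = -8/23
  x_1 = -8/23;  a_1 = 17;  x_2 = (x_1 − 17)/19 = -21/23
  x_2 = -21/23;  a_2 = 9;  x_3 = (x_2 − 9)/19 = -12/23
  x_3 = -12/23;  a_3 = 16;  x_4 = (x_3 − 16)/19 = -20/23
Digits: (7, 17, 9, 16).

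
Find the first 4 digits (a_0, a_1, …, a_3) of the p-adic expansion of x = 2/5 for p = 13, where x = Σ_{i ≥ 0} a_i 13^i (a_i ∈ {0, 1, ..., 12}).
(a_0, …, a_3) = (3, 5, 10, 7)

v_13(2/5) = 0 (numerator and denominator both coprime to 13), so x ∈ ℤ_13^×. Compute digits iteratively via a_i = x_i mod 13, x_{i+1} = (x_i − a_i)/13, with x_0 = x:
  x_0 = 2/5;  a_0 = 3;  x_1 = (x_0 − 3)/13 = -1/5
  x_1 = -1/5;  a_1 = 5;  x_2 = (x_1 − 5)/13 = -2/5
  x_2 = -2/5;  a_2 = 10;  x_3 = (x_2 − 10)/13 = -4/5
  x_3 = -4/5;  a_3 = 7;  x_4 = (x_3 − 7)/13 = -3/5
Digits: (3, 5, 10, 7).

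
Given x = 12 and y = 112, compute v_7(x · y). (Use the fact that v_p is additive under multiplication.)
v_7(1344) = 1

v_p(x) = 0 (factor: 12 = 7^0 · 12); v_p(y) = 1 (factor: 112 = 7^1 · 16). Additivity: v_p(xy) = v_p(x) + v_p(y) = 0 + 1 = 1. (Direct check: xy = 1344 = 7^1 · (192).)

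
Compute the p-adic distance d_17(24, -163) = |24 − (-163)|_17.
d_17(24, -163) = 1/17

Step 1 — x − y = 24 − (-163) = 187. Step 2 — v_17(187) = 1 (factor: 187 = (17^1 · 11); the sign does not affect v_p). Step 3 — |x − y|_17 = 17^{-1} = 1/17.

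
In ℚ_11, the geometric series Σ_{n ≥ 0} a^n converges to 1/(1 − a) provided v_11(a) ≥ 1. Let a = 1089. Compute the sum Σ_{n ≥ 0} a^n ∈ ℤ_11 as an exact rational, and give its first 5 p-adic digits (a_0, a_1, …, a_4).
Σ a^n = 1/(1 − a) = -1/1088;  first 5 digits = (1, 0, 9, 0, 4)

v_11(a) = 2 ≥ 1, so the series converges in ℤ_11 to 1/(1 − a) = 1/(1 − 1089) = -1/1088. Expand this rational in ℤ_11: compute digits iteratively via d_i = x_i mod 11, x_{i+1} = (x_i − d_i)/11. The first 5 digits are (1, 0, 9, 0, 4).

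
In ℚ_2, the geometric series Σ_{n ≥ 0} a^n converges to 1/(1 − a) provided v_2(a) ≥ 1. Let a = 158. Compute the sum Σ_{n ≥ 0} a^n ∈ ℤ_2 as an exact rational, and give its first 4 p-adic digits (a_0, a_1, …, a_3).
Σ a^n = 1/(1 − a) = -1/157;  first 4 digits = (1, 1, 0, 1)

v_2(a) = 1 ≥ 1, so the series converges in ℤ_2 to 1/(1 − a) = 1/(1 − 158) = -1/157. Expand this rational in ℤ_2: compute digits iteratively via d_i = x_i mod 2, x_{i+1} = (x_i − d_i)/2. The first 4 digits are (1, 1, 0, 1).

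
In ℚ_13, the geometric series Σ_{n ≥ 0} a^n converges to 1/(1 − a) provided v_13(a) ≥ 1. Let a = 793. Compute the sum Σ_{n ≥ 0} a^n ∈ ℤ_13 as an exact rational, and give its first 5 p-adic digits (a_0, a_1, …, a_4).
Σ a^n = 1/(1 − a) = -1/792;  first 5 digits = (1, 9, 7, 1, 6)

v_13(a) = 1 ≥ 1, so the series converges in ℤ_13 to 1/(1 − a) = 1/(1 − 793) = -1/792. Expand this rational in ℤ_13: compute digits iteratively via d_i = x_i mod 13, x_{i+1} = (x_i − d_i)/13. The first 5 digits are (1, 9, 7, 1, 6).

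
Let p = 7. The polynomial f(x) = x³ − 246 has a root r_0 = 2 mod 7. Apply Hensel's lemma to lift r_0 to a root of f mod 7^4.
r_3 = 1402 (mod 2401)

Hensel: r_{i+1} = r_i − f(r_i)/f′(r_i) mod 7^{i+2}, where f′(x) = 3x². Iterate:
  r_0 = 2 (mod 7)
  r_1 = 30 (mod 49)
  r_2 = 30 (mod 343)
  r_3 = 1402 (mod 2401)
Final: r = 1402 with f(r) ≡ 0 mod 7^4.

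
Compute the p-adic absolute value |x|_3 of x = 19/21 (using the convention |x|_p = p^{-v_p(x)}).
|19/21|_3 = 3

Step 1 — compute v_3(x) by factoring powers of 3 out of the numerator and denominator: v_3(19/21) = -1. Step 2 — apply |x|_p = p^{-v_p(x)} = 3^{1} = 3.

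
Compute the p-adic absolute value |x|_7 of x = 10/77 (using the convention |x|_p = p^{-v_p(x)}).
|10/77|_7 = 7

Step 1 — compute v_7(x) by factoring powers of 7 out of the numerator and denominator: v_7(10/77) = -1. Step 2 — apply |x|_p = p^{-v_p(x)} = 7^{1} = 7.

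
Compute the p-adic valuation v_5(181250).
v_5(181250) = 5

v_5(n) is the largest exponent k such that 5^k divides n. Factor out: 181250 = 5^5 · 58. (Sign doesn't affect v_p.) So v_5(181250) = 5.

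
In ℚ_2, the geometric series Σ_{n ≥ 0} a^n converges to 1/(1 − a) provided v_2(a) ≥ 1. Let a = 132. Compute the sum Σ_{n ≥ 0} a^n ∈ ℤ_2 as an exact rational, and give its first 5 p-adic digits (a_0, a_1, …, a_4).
Σ a^n = 1/(1 − a) = -1/131;  first 5 digits = (1, 0, 1, 0, 1)

v_2(a) = 2 ≥ 1, so the series converges in ℤ_2 to 1/(1 − a) = 1/(1 − 132) = -1/131. Expand this rational in ℤ_2: compute digits iteratively via d_i = x_i mod 2, x_{i+1} = (x_i − d_i)/2. The first 5 digits are (1, 0, 1, 0, 1).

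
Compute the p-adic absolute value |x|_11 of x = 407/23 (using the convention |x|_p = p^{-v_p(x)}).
|407/23|_11 = 1/11

Step 1 — compute v_11(x) by factoring powers of 11 out of the numerator and denominator: v_11(407/23) = 1. Step 2 — apply |x|_p = p^{-v_p(x)} = 11^{-1} = 1/11.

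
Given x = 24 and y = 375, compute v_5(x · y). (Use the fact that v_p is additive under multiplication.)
v_5(9000) = 3

v_p(x) = 0 (factor: 24 = 5^0 · 24); v_p(y) = 3 (factor: 375 = 5^3 · 3). Additivity: v_p(xy) = v_p(x) + v_p(y) = 0 + 3 = 3. (Direct check: xy = 9000 = 5^3 · (72).)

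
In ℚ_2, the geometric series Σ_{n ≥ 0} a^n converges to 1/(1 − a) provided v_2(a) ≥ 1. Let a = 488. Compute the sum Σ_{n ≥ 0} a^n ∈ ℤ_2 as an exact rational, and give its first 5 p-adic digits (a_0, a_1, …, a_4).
Σ a^n = 1/(1 − a) = -1/487;  first 5 digits = (1, 0, 0, 1, 0)

v_2(a) = 3 ≥ 1, so the series converges in ℤ_2 to 1/(1 − a) = 1/(1 − 488) = -1/487. Expand this rational in ℤ_2: compute digits iteratively via d_i = x_i mod 2, x_{i+1} = (x_i − d_i)/2. The first 5 digits are (1, 0, 0, 1, 0).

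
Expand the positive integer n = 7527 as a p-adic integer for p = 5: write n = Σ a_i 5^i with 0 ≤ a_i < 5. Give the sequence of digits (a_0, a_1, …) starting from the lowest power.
(a_0, a_1, …) = (2, 0, 1, 0, 2, 2)

Repeated division by 5 gives the digits low-to-high: 7527 = 2 + 1·5^2 + 2·5^4 + 2·5^5. Digit sequence: (2, 0, 1, 0, 2, 2).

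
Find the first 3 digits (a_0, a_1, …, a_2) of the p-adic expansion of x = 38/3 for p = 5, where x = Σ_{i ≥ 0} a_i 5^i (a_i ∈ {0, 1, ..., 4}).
(a_0, …, a_2) = (1, 4, 3)

v_5(38/3) = 0 (numerator and denominator both coprime to 5), so x ∈ ℤ_5^×. Compute digits iteratively via a_i = x_i mod 5, x_{i+1} = (x_i − a_i)/5, with x_0 = x:
  x_0 = 38/3;  a_0 = 1;  x_1 = (x_0 − 1)/5 = 7/3
  x_1 = 7/3;  a_1 = 4;  x_2 = (x_1 − 4)/5 = -1/3
  x_2 = -1/3;  a_2 = 3;  x_3 = (x_2 − 3)/5 = -2/3
Digits: (1, 4, 3).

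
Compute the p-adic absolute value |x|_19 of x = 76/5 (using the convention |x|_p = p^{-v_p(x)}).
|76/5|_19 = 1/19

Step 1 — compute v_19(x) by factoring powers of 19 out of the numerator and denominator: v_19(76/5) = 1. Step 2 — apply |x|_p = p^{-v_p(x)} = 19^{-1} = 1/19.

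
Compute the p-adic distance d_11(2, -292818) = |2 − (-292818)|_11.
d_11(2, -292818) = 1/14641

Step 1 — x − y = 2 − (-292818) = 292820. Step 2 — v_11(292820) = 4 (factor: 292820 = (11^4 · 20); the sign does not affect v_p). Step 3 — |x − y|_11 = 11^{-4} = 1/14641.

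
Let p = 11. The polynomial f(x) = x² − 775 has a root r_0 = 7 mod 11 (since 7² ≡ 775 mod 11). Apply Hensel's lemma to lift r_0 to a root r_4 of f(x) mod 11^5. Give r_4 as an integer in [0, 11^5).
r_4 = 18883 (mod 161051)

Hensel's recurrence: r_{i+1} = r_i − f(r_i)·(f′(r_i))^{-1} mod 11^{i+2}, with f′(x) = 2x. Iterate:
  r_0 = 7 (mod 11)
  r_1 = 7 (mod 121)
  r_2 = 249 (mod 1331)
  r_3 = 4242 (mod 14641)
  r_4 = 18883 (mod 161051)
Final: r_4 = 18883, and one checks f(r_4) ≡ 0 mod 11^5.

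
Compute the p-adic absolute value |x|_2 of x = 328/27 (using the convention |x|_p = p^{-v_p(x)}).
|328/27|_2 = 1/8

Step 1 — compute v_2(x) by factoring powers of 2 out of the numerator and denominator: v_2(328/27) = 3. Step 2 — apply |x|_p = p^{-v_p(x)} = 2^{-3} = 1/8.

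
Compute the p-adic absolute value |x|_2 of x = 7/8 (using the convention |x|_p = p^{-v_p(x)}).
|7/8|_2 = 8

Step 1 — compute v_2(x) by factoring powers of 2 out of the numerator and denominator: v_2(7/8) = -3. Step 2 — apply |x|_p = p^{-v_p(x)} = 2^{3} = 8.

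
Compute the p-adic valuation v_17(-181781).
v_17(-181781) = 3

v_17(n) is the largest exponent k such that 17^k divides n. Factor out: -181781 = -17^3 · 37. (Sign doesn't affect v_p.) So v_17(-181781) = 3.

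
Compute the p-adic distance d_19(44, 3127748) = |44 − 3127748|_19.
d_19(44, 3127748) = 1/130321

Step 1 — x − y = 44 − 3127748 = -3127704. Step 2 — v_19(-3127704) = 4 (factor: -3127704 = −(19^4 · 24); the sign does not affect v_p). Step 3 — |x − y|_19 = 19^{-4} = 1/130321.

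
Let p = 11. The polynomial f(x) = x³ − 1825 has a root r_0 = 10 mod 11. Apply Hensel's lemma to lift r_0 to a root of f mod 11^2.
r_1 = 43 (mod 121)

Hensel: r_{i+1} = r_i − f(r_i)/f′(r_i) mod 11^{i+2}, where f′(x) = 3x². Iterate:
  r_0 = 10 (mod 11)
  r_1 = 43 (mod 121)
Final: r = 43 with f(r) ≡ 0 mod 11^2.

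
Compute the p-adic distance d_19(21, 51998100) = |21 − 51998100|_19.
d_19(21, 51998100) = 1/2476099

Step 1 — x − y = 21 − 51998100 = -51998079. Step 2 — v_19(-51998079) = 5 (factor: -51998079 = −(19^5 · 21); the sign does not affect v_p). Step 3 — |x − y|_19 = 19^{-5} = 1/2476099.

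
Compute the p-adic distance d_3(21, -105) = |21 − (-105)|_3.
d_3(21, -105) = 1/9

Step 1 — x − y = 21 − (-105) = 126. Step 2 — v_3(126) = 2 (factor: 126 = (3^2 · 14); the sign does not affect v_p). Step 3 — |x − y|_3 = 3^{-2} = 1/9.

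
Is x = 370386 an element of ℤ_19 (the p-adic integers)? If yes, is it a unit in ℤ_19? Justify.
x ∈ ℤ_19 but not a unit; v_19(x) = 3 > 0

ℤ_19 = {x ∈ ℚ_19 : v_19(x) ≥ 0} and ℤ_19^× = {x ∈ ℤ_19 : v_19(x) = 0}. Here v_19(370386) = v_19(num) − v_19(den) = 3; compare against these criteria.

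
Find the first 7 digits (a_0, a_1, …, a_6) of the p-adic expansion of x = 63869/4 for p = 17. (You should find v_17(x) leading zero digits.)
(a_0, …, a_6) = (0, 0, 0, 16, 12, 12, 12)

v_17(63869/4) = 3, so a_0 = ... = a_2 = 0. Factor out: x = 17^3 · u with u = 13/4 a unit in ℤ_17. Expand u iteratively via a_{v+i} = u_i mod 17, u_{i+1} = (u_i − a_{v+i})/17:
  u_0 = 13/4;  a_3 = 16;  u_1 = (u_0 − 16)/17 = -3/4
  u_1 = -3/4;  a_4 = 12;  u_2 = (u_1 − 12)/17 = -3/4
  u_2 = -3/4;  a_5 = 12;  u_3 = (u_2 − 12)/17 = -3/4
  u_3 = -3/4;  a_6 = 12;  u_4 = (u_3 − 12)/17 = -3/4
Digits: (0, 0, 0, 16, 12, 12, 12).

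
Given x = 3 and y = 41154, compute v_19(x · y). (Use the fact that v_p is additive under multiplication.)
v_19(123462) = 3

v_p(x) = 0 (factor: 3 = 19^0 · 3); v_p(y) = 3 (factor: 41154 = 19^3 · 6). Additivity: v_p(xy) = v_p(x) + v_p(y) = 0 + 3 = 3. (Direct check: xy = 123462 = 19^3 · (18).)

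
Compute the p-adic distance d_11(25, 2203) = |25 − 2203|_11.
d_11(25, 2203) = 1/121

Step 1 — x − y = 25 − 2203 = -2178. Step 2 — v_11(-2178) = 2 (factor: -2178 = −(11^2 · 18); the sign does not affect v_p). Step 3 — |x − y|_11 = 11^{-2} = 1/121.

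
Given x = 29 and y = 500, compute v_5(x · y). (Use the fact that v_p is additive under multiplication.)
v_5(14500) = 3

v_p(x) = 0 (factor: 29 = 5^0 · 29); v_p(y) = 3 (factor: 500 = 5^3 · 4). Additivity: v_p(xy) = v_p(x) + v_p(y) = 0 + 3 = 3. (Direct check: xy = 14500 = 5^3 · (116).)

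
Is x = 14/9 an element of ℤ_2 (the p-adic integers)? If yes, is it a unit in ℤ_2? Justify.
x ∈ ℤ_2 but not a unit; v_2(x) = 1 > 0

ℤ_2 = {x ∈ ℚ_2 : v_2(x) ≥ 0} and ℤ_2^× = {x ∈ ℤ_2 : v_2(x) = 0}. Here v_2(14/9) = v_2(num) − v_2(den) = 1; compare against these criteria.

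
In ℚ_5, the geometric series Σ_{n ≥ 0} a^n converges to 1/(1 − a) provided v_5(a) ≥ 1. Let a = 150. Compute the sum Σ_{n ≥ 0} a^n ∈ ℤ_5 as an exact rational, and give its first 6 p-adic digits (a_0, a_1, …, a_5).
Σ a^n = 1/(1 − a) = -1/149;  first 6 digits = (1, 0, 1, 1, 1, 2)

v_5(a) = 2 ≥ 1, so the series converges in ℤ_5 to 1/(1 − a) = 1/(1 − 150) = -1/149. Expand this rational in ℤ_5: compute digits iteratively via d_i = x_i mod 5, x_{i+1} = (x_i − d_i)/5. The first 6 digits are (1, 0, 1, 1, 1, 2).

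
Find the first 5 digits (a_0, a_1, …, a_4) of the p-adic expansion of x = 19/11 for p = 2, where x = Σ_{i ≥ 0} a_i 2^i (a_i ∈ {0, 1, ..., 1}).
(a_0, …, a_4) = (1, 0, 0, 1, 1)

v_2(19/11) = 0 (numerator and denominator both coprime to 2), so x ∈ ℤ_2^×. Compute digits iteratively via a_i = x_i mod 2, x_{i+1} = (x_i − a_i)/2, with x_0 = x:
  x_0 = 19/11;  a_0 = 1;  x_1 = (x_0 − 1)/2 = 4/11
  x_1 = 4/11;  a_1 = 0;  x_2 = (x_1 − 0)/2 = 2/11
  x_2 = 2/11;  a_2 = 0;  x_3 = (x_2 − 0)/2 = 1/11
  x_3 = 1/11;  a_3 = 1;  x_4 = (x_3 − 1)/2 = -5/11
  x_4 = -5/11;  a_4 = 1;  x_5 = (x_4 − 1)/2 = -8/11
Digits: (1, 0, 0, 1, 1).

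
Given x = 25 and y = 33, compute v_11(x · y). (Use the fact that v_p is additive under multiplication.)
v_11(825) = 1

v_p(x) = 0 (factor: 25 = 11^0 · 25); v_p(y) = 1 (factor: 33 = 11^1 · 3). Additivity: v_p(xy) = v_p(x) + v_p(y) = 0 + 1 = 1. (Direct check: xy = 825 = 11^1 · (75).)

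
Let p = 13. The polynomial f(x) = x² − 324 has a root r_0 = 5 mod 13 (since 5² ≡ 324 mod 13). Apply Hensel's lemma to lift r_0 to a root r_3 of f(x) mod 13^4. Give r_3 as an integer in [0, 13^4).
r_3 = 18 (mod 28561)

Hensel's recurrence: r_{i+1} = r_i − f(r_i)·(f′(r_i))^{-1} mod 13^{i+2}, with f′(x) = 2x. Iterate:
  r_0 = 5 (mod 13)
  r_1 = 18 (mod 169)
  r_2 = 18 (mod 2197)
  r_3 = 18 (mod 28561)
Final: r_3 = 18, and one checks f(r_3) ≡ 0 mod 13^4.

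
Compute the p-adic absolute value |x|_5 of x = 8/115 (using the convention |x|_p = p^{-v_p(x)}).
|8/115|_5 = 5

Step 1 — compute v_5(x) by factoring powers of 5 out of the numerator and denominator: v_5(8/115) = -1. Step 2 — apply |x|_p = p^{-v_p(x)} = 5^{1} = 5.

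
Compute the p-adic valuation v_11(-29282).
v_11(-29282) = 4

v_11(n) is the largest exponent k such that 11^k divides n. Factor out: -29282 = -11^4 · 2. (Sign doesn't affect v_p.) So v_11(-29282) = 4.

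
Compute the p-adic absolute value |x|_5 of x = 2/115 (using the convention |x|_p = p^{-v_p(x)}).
|2/115|_5 = 5

Step 1 — compute v_5(x) by factoring powers of 5 out of the numerator and denominator: v_5(2/115) = -1. Step 2 — apply |x|_p = p^{-v_p(x)} = 5^{1} = 5.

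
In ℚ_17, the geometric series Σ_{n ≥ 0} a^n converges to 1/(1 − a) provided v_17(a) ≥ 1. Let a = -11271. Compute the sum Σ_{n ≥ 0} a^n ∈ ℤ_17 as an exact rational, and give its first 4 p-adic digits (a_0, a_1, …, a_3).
Σ a^n = 1/(1 − a) = 1/11272;  first 4 digits = (1, 0, 12, 14)

v_17(a) = 2 ≥ 1, so the series converges in ℤ_17 to 1/(1 − a) = 1/(1 − (-11271)) = 1/11272. Expand this rational in ℤ_17: compute digits iteratively via d_i = x_i mod 17, x_{i+1} = (x_i − d_i)/17. The first 4 digits are (1, 0, 12, 14).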